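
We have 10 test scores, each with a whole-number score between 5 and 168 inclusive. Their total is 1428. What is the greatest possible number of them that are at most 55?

2

Each value at 55 or below falls at least 168 − 55 = 113 short of the ceiling 168.
The ceiling total is 10 × 168 = 1680, and we need 1428, so at most ⌊(1680 − 1428)/113⌋ = 2 can be that low.
k = 2 is achieved by 2 values at 55 and 8 at 168, total 1454; lower one of the 168's by 26 (still > 55) to reach 1428.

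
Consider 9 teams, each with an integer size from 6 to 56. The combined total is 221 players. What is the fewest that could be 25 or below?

Each value above 25 is at least 26, contributing at least 26 − 6 = 20 above the floor 6.
The sum exceeds the floor total 54 by 167, so at most ⌊167/20⌋ = 8 exceed 25, and at least 1 are ≤ 25.
Exactly 1 works: 1 value at 6 and 8 at 26 total 214; raise one of the low values by 7 (still ≤ 25) to hit 221.

1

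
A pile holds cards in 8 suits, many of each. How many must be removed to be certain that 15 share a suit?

113

You could draw 14 of every suit without reaching 15 of any — 112 in all.
One more forces 15 of some suit, so 112 + 1 = 113.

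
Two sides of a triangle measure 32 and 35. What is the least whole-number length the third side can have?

4

The third side must exceed |32 − 35| = 3.
The smallest integer above 3 is 4.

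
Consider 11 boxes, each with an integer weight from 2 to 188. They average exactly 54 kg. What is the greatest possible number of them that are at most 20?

8

The total is 11 × 54 = 594.
Each value at 20 or below falls at least 188 − 20 = 168 short of the ceiling 188.
The ceiling total is 11 × 188 = 2068, and we need 594, so at most ⌊(2068 − 594)/168⌋ = 8 can be that low.
k = 8 is achieved by 8 values at 20 and 3 at 188, total 724; lower one of the 188's by 130 (still > 20) to reach 594.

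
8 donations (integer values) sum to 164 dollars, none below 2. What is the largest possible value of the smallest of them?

20

The 8 values sum to 164, so their minimum is at most ⌊164/8⌋ = 20.
Equality holds with 4 values of 20 and 4 values of 21.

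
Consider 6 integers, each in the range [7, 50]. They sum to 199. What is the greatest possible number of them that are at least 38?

5

With k values at 38 or above and the rest at least 7, the sum is at least 42 + 31k.
Since the sum is 199, we need 31k ≤ 157, i.e. k ≤ 5.
k = 5 is achieved by 5 values at 38 and 1 at 7, total 197; add 2 to one value (staying below 38) to reach 199.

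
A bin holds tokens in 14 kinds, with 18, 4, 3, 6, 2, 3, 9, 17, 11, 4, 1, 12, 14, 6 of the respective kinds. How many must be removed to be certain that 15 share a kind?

104

In the worst case you take as many as possible of each kind without reaching 15: 14 + 4 + 3 + 6 + 2 + 3 + 9 + 14 + 11 + 4 + 1 + 12 + 14 + 6 = 103.
The next one must give 15 of some kind, so 103 + 1 = 104.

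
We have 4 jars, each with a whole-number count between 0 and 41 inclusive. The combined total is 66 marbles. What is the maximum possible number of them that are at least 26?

2

If k of the values are ≥ 26, the total is ≥ 26k + 0(4 − k).
Setting 26k + 0(4 − k) ≤ 66 gives 26k ≤ 66, so k ≤ 2.
k = 2 is achieved by 2 values at 26 and 2 at 0, total 52; add 14 to one value (staying below 26) to reach 66.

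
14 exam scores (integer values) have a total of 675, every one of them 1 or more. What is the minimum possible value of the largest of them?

49

The average is 675/14 > 48, so not all 14 can be 48 or less; the largest is ≥ 49.
Achievable: 3 of them at 49 and 11 at 48 total 675.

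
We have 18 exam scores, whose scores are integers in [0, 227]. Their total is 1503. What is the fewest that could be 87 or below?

Let j be the number exceeding 87. Then the total is ≥ 88·j + 0·(18 − j) = 0 + 88j.
So 88j ≤ 1503 and j ≤ 17; hence at least 18 − 17 = 1 are ≤ 87.
Exactly 1 works: 1 value at 0 and 17 at 88 total 1496; raise one of the low values by 7 (still ≤ 87) to hit 1503.

1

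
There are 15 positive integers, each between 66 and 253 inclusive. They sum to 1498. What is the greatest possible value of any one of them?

To make one integer as large as possible, make the other 14 as small as possible.
The other 14 contribute at least 14 × 66 = 924, leaving at most 1498 − 924 = 574.
But each integer is capped at 253, so the maximum is 253.
Achievable: one at 253 and the other 14 totalling 1245, which fits since 14 × 66 ≤ 1245 ≤ 14 × 253.

253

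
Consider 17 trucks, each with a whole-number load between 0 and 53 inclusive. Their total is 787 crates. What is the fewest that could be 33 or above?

12

Suppose at most 17 − j of them reach 33; then j values are ≤ 32 and the rest ≤ 53.
The total is then ≤ 32·j + 53·(17 − j) = 901 − 21j. For this to be ≥ 787 we need j ≤ 5, so at least 17 − 5 = 12 must reach 33.
Exactly 12 works: 12 values at 53 and 5 at 32 total 796; lower one of the high values by 9 (still ≥ 33) to hit 787.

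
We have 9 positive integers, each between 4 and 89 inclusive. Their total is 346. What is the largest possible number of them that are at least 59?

If k of the values are ≥ 59, the total is ≥ 59k + 4(9 − k).
Setting 59k + 4(9 − k) ≤ 346 gives 55k ≤ 310, so k ≤ 5.
k = 5 is achieved by 5 values at 59 and 4 at 4, total 311; add 35 to one value (staying below 59) to reach 346.

5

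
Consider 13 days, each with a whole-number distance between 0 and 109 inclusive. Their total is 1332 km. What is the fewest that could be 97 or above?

7

Suppose at most 13 − j of them reach 97; then j values are ≤ 96 and the rest ≤ 109.
The total is then ≤ 96·j + 109·(13 − j) = 1417 − 13j. For this to be ≥ 1332 we need j ≤ 6, so at least 13 − 6 = 7 must reach 97.
Exactly 7 works: 7 values at 109 and 6 at 96 total 1339; lower one of the high values by 7 (still ≥ 97) to hit 1332.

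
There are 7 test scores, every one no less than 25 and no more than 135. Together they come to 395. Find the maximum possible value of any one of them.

135

Maximizing one value means minimizing the remaining 6.
The other 6 contribute at least 6 × 25 = 150, leaving at most 395 − 150 = 245.
But each score is capped at 135, so the maximum is 135.
Achievable: one at 135 and the other 6 totalling 260, which fits since 6 × 25 ≤ 260 ≤ 6 × 135.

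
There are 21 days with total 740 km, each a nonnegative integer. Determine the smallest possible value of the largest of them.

36

Some value must be at least ⌈740/21⌉ = 36, since 21 × 35 = 735 < 740.
Achievable: 5 of them at 36 and 16 at 35 total 740.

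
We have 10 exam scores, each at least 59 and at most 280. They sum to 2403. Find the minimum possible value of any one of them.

59

To make one score as small as possible, make the other 9 as large as possible.
The other 9 can take up 9 × 280 = 2520 ≥ 2403 − 59, so one score can sit at its floor of 59.
Achievable: one at 59 and the other 9 totalling 2344, which fits since 9 × 59 ≤ 2344 ≤ 9 × 280.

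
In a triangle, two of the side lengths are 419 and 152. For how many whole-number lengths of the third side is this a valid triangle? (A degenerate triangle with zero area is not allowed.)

The triangle inequality gives |419 − 152| < c < 419 + 152, i.e. 267 < c < 571.
So c can be any integer from 268 to 570: 303 values.

303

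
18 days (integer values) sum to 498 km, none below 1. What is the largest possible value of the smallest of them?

27

If every one of the 18 were at least 28, the total would be at least 18 × 28 = 504 > 498.
Equality holds with 6 values of 27 and 12 values of 28.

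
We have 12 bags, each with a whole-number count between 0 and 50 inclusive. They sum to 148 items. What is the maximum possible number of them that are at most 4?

9

Suppose k of them are at most 4. Those contribute at most 4 each and the rest at most 50 each.
So the total is at most 4k + 50(12 − k) = 600 − 46k. This must still be ≥ 148, so k ≤ 9.
k = 9 is achieved by 9 values at 4 and 3 at 50, total 186; lower one of the 50's by 38 (still > 4) to reach 148.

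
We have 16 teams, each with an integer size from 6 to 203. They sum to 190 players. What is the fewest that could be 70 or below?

15

Each value above 70 is at least 71, contributing at least 71 − 6 = 65 above the floor 6.
The sum exceeds the floor total 96 by 94, so at most ⌊94/65⌋ = 1 exceed 70, and at least 15 are ≤ 70.
Exactly 15 works: 15 values at 6 and 1 at 71 total 161; raise one of the low values by 29 (still ≤ 70) to hit 190.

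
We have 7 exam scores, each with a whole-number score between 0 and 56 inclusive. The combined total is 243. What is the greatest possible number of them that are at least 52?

4

With k values at 52 or above and the rest at least 0, the sum is at least 0 + 52k.
Since the sum is 243, we need 52k ≤ 243, i.e. k ≤ 4.
k = 4 is achieved by 4 values at 52 and 3 at 0, total 208; add 35 to one value (staying below 52) to reach 243.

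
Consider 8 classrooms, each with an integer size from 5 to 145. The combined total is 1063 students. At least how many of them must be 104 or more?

6

If only k of them are at least 104, the other 8 − k are at most 103, so the total is at most k·145 + (8 − k)·103.
This must reach 1063, so k·145 + (8 − k)·103 ≥ 1063, giving k ≥ 6.
Exactly 6 works: 6 values at 145 and 2 at 103 total 1076; lower one of the high values by 13 (still ≥ 104) to hit 1063.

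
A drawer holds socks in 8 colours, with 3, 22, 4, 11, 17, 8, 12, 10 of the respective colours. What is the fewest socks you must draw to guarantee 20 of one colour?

In the worst case you take as many as possible of each colour without reaching 20: 3 + 19 + 4 + 11 + 17 + 8 + 12 + 10 = 84.
The next one must give 20 of some colour, so 84 + 1 = 85.

85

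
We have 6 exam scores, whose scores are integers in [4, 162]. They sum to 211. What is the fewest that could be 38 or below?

Let j be the number exceeding 38. Then the total is ≥ 39·j + 4·(6 − j) = 24 + 35j.
So 35j ≤ 187 and j ≤ 5; hence at least 6 − 5 = 1 are ≤ 38.
Exactly 1 works: 1 value at 4 and 5 at 39 total 199; raise one of the low values by 12 (still ≤ 38) to hit 211.

1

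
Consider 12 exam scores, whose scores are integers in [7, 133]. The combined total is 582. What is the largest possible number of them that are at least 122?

With k values at 122 or above and the rest at least 7, the sum is at least 84 + 115k.
Since the sum is 582, we need 115k ≤ 498, i.e. k ≤ 4.
k = 4 is achieved by 4 values at 122 and 8 at 7, total 544; add 38 to one value (staying below 122) to reach 582.

4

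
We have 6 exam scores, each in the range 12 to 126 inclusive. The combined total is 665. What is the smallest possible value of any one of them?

35

Minimizing one value means maximizing the remaining 5.
The other 5 contribute at most 5 × 126 = 630, leaving at least 665 − 630 = 35.
Since 35 ≥ 12, this is achievable: one at 35 and 5 at 126.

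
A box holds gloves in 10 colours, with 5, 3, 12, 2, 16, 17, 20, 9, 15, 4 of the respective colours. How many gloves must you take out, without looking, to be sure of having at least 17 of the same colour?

99

In the worst case you take as many as possible of each colour without reaching 17: 5 + 3 + 12 + 2 + 16 + 16 + 16 + 9 + 15 + 4 = 98.
The next one must give 17 of some colour, so 98 + 1 = 99.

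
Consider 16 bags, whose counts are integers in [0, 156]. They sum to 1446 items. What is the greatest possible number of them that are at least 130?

11

Suppose k of them are at least 130. Those contribute at least 130 each and the other 16 − k at least 0 each.
So the total is at least 130k + 0(16 − k) = 0 + 130k. This must be ≤ 1446, giving k ≤ 11.
k = 11 is achieved by 11 values at 130 and 5 at 0, total 1430; add 16 to one value (staying below 130) to reach 1446.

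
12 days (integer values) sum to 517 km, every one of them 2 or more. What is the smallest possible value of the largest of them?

44

If every one of the 12 were at most 43, the total would be at most 12 × 43 = 516 < 517.
Achievable: 1 of them at 44 and 11 at 43 total 517.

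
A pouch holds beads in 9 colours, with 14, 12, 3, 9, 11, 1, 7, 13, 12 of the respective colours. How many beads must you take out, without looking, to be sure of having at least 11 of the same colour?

In the worst case you take as many as possible of each colour without reaching 11: 10 + 10 + 3 + 9 + 10 + 1 + 7 + 10 + 10 = 70.
The next one must give 11 of some colour, so 70 + 1 = 71.

71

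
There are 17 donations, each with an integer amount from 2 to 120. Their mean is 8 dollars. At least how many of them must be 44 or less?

The total is 17 × 8 = 136.
If only k of them are at most 44, the other 17 − k are at least 45, so the total is at least (17 − k)·45 + k·2.
This is ≤ 136, so (17 − k)·45 + 2k ≤ 136, which gives k ≥ 15.
Exactly 15 works: 15 values at 2 and 2 at 45 total 120; raise one of the low values by 16 (still ≤ 44) to hit 136.

15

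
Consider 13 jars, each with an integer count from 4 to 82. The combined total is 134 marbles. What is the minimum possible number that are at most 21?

Each value above 21 is at least 22, contributing at least 22 − 4 = 18 above the floor 4.
The sum exceeds the floor total 52 by 82, so at most ⌊82/18⌋ = 4 exceed 21, and at least 9 are ≤ 21.
Exactly 9 works: 9 values at 4 and 4 at 22 total 124; raise one of the low values by 10 (still ≤ 21) to hit 134.

9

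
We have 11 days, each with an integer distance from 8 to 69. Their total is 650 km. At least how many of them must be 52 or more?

5

Suppose at most 11 − j of them reach 52; then j values are ≤ 51 and the rest ≤ 69.
The total is then ≤ 51·j + 69·(11 − j) = 759 − 18j. For this to be ≥ 650 we need j ≤ 6, so at least 11 − 6 = 5 must reach 52.
Exactly 5 works: 5 values at 69 and 6 at 51 total 651; lower one of the high values by 1 (still ≥ 52) to hit 650.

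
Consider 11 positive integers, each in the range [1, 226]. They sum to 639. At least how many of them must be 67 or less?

If only k of them are at most 67, the other 11 − k are at least 68, so the total is at least (11 − k)·68 + k·1.
This is ≤ 639, so (11 − k)·68 + 1k ≤ 639, which gives k ≥ 2.
Exactly 2 works: 2 values at 1 and 9 at 68 total 614; raise one of the low values by 25 (still ≤ 67) to hit 639.

2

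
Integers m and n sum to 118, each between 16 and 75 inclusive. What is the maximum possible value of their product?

3481

mn = m(118 − m) is maximized when m is as near 118/2 as the bounds allow.
Taking m = 59 and n = 59 (both in [16, 75]) gives mn = 3481.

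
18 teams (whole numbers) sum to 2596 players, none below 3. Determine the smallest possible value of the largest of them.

If every one of the 18 were at most 144, the total would be at most 18 × 144 = 2592 < 2596.
Equality holds with 4 values of 145 and 14 values of 144.

145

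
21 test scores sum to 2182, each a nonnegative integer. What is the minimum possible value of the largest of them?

The 21 values sum to 2182, so their maximum is at least ⌈2182/21⌉ = 104.
Taking 2 copies of 103 and 19 copies of 104 gives exactly 2182, so 104 is attained.

104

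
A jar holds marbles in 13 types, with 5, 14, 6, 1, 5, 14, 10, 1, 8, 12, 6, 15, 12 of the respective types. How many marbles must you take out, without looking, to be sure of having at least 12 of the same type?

In the worst case you take as many as possible of each type without reaching 12: 5 + 11 + 6 + 1 + 5 + 11 + 10 + 1 + 8 + 11 + 6 + 11 + 11 = 97.
The next one must give 12 of some type, so 97 + 1 = 98.

98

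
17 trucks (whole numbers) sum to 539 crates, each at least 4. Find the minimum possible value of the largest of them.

32

If every one of the 17 were at most 31, the total would be at most 17 × 31 = 527 < 539.
Taking 5 copies of 31 and 12 copies of 32 gives exactly 539, so 32 is attained.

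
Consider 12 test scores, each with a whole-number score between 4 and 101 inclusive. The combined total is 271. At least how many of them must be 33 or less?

Each value above 33 is at least 34, contributing at least 34 − 4 = 30 above the floor 4.
The sum exceeds the floor total 48 by 223, so at most ⌊223/30⌋ = 7 exceed 33, and at least 5 are ≤ 33.
Exactly 5 works: 5 values at 4 and 7 at 34 total 258; raise one of the low values by 13 (still ≤ 33) to hit 271.

5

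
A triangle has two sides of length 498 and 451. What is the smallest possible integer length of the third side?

The third side must exceed |498 − 451| = 47.
The smallest integer above 47 is 48.

48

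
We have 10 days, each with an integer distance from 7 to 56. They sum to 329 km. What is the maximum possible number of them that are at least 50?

6

If k of the values are ≥ 50, the total is ≥ 50k + 7(10 − k).
Setting 50k + 7(10 − k) ≤ 329 gives 43k ≤ 259, so k ≤ 6.
k = 6 is achieved by 6 values at 50 and 4 at 7, total 328; add 1 to one value (staying below 50) to reach 329.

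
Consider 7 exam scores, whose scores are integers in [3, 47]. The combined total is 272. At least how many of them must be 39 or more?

1

Suppose at most 7 − j of them reach 39; then j values are ≤ 38 and the rest ≤ 47.
The total is then ≤ 38·j + 47·(7 − j) = 329 − 9j. For this to be ≥ 272 we need j ≤ 6, so at least 7 − 6 = 1 must reach 39.
Exactly 1 works: 1 value at 47 and 6 at 38 total 275; lower one of the high values by 3 (still ≥ 39) to hit 272.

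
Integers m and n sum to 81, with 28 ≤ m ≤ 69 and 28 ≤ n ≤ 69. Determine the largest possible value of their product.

1640

For a fixed sum, the product mn is largest when m and n are as close as possible.
Taking m = 40 and n = 41 (both in [28, 69]) gives mn = 1640.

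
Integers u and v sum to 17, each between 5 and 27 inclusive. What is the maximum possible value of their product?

For a fixed sum, the product uv is largest when u and v are as close as possible.
Taking u = 8 and v = 9 (both in [5, 27]) gives uv = 72.

72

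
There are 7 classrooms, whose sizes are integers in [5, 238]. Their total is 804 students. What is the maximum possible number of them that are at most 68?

Each value at 68 or below falls at least 238 − 68 = 170 short of the ceiling 238.
The ceiling total is 7 × 238 = 1666, and we need 804, so at most ⌊(1666 − 804)/170⌋ = 5 can be that low.
k = 5 is achieved by 5 values at 68 and 2 at 238, total 816; lower one of the 238's by 12 (still > 68) to reach 804.

5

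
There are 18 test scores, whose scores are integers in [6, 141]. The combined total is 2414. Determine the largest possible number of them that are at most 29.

1

Each value at 29 or below falls at least 141 − 29 = 112 short of the ceiling 141.
The ceiling total is 18 × 141 = 2538, and we need 2414, so at most ⌊(2538 − 2414)/112⌋ = 1 can be that low.
k = 1 is achieved by 1 value at 29 and 17 at 141, total 2426; lower one of the 141's by 12 (still > 29) to reach 2414.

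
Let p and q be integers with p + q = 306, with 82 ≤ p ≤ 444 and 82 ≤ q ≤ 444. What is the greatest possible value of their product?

23409

With p + q fixed, pq peaks when the two are closest together.
Taking p = 153 and q = 153 (both in [82, 444]) gives pq = 23409.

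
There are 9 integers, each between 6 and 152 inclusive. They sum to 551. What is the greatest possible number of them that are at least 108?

4

With k values at 108 or above and the rest at least 6, the sum is at least 54 + 102k.
Since the sum is 551, we need 102k ≤ 497, i.e. k ≤ 4.
k = 4 is achieved by 4 values at 108 and 5 at 6, total 462; add 89 to one value (staying below 108) to reach 551.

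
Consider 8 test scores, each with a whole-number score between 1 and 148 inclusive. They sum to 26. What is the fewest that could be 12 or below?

Let j be the number exceeding 12. Then the total is ≥ 13·j + 1·(8 − j) = 8 + 12j.
So 12j ≤ 18 and j ≤ 1; hence at least 8 − 1 = 7 are ≤ 12.
Exactly 7 works: 7 values at 1 and 1 at 13 total 20; raise one of the low values by 6 (still ≤ 12) to hit 26.

7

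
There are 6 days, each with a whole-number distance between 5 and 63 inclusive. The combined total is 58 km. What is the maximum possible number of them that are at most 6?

Suppose k of them are at most 6. Those contribute at most 6 each and the rest at most 63 each.
So the total is at most 6k + 63(6 − k) = 378 − 57k. This must still be ≥ 58, so k ≤ 5.
k = 5 is achieved by 5 values at 6 and 1 at 63, total 93; lower one of the 63's by 35 (still > 6) to reach 58.

5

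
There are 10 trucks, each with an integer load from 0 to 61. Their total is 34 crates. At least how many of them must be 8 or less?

7

Let j be the number exceeding 8. Then the total is ≥ 9·j + 0·(10 − j) = 0 + 9j.
So 9j ≤ 34 and j ≤ 3; hence at least 10 − 3 = 7 are ≤ 8.
Exactly 7 works: 7 values at 0 and 3 at 9 total 27; raise one of the low values by 7 (still ≤ 8) to hit 34.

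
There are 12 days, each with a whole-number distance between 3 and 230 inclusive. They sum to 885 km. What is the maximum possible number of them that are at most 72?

11

Suppose k of them are at most 72. Those contribute at most 72 each and the rest at most 230 each.
So the total is at most 72k + 230(12 − k) = 2760 − 158k. This must still be ≥ 885, so k ≤ 11.
k = 11 is achieved by 11 values at 72 and 1 at 230, total 1022; lower one of the 230's by 137 (still > 72) to reach 885.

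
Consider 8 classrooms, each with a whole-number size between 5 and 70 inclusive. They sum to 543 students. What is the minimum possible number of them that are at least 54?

7

Suppose at most 8 − j of them reach 54; then j values are ≤ 53 and the rest ≤ 70.
The total is then ≤ 53·j + 70·(8 − j) = 560 − 17j. For this to be ≥ 543 we need j ≤ 1, so at least 8 − 1 = 7 must reach 54.
Exactly 7 works: 7 values at 70 and 1 at 53 total 543.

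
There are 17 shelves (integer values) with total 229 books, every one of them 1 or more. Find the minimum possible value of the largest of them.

If every one of the 17 were at most 13, the total would be at most 17 × 13 = 221 < 229.
Equality holds with 8 values of 14 and 9 values of 13.

14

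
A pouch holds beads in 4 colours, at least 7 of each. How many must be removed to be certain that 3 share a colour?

9

In the worst case you draw 2 of each of the 4 colours: 4 × 2 = 8.
One more forces 3 of some colour, so 8 + 1 = 9.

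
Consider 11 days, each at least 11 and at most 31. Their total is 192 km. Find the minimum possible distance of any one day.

11

Minimizing one value means maximizing the remaining 10.
The other 10 can take up 10 × 31 = 310 ≥ 192 − 11, so one day can sit at its floor of 11.
Achievable: one at 11 and the other 10 totalling 181, which fits since 10 × 11 ≤ 181 ≤ 10 × 31.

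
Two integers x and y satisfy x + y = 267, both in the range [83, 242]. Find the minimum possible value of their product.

xy = x(267 − x) is concave in x, so over [83, 184] it is minimized at an endpoint.
The extreme feasible split is x = 83, y = 184, giving xy = 15272.

15272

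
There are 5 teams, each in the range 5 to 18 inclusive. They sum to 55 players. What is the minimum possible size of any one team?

5

Minimizing one value means maximizing the remaining 4.
The other 4 can take up 4 × 18 = 72 ≥ 55 − 5, so one team can sit at its floor of 5.
Achievable: one at 5 and the other 4 totalling 50, which fits since 4 × 5 ≤ 50 ≤ 4 × 18.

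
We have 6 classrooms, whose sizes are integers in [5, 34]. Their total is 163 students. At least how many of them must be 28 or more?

Each value short of 28 is at most 27, costing at least 34 − 27 = 7 against the maximum total of 204.
We can afford to lose at most 204 − 163 = 41, so at most ⌊41/7⌋ = 5 fall short, and at least 1 are ≥ 28.
Exactly 1 works: 1 value at 34 and 5 at 27 total 169; lower one of the high values by 6 (still ≥ 28) to hit 163.

1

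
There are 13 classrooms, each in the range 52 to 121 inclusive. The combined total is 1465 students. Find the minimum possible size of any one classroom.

52

To make one classroom as small as possible, make the other 12 as large as possible.
The other 12 can take up 12 × 121 = 1452 ≥ 1465 − 52, so one classroom can sit at its floor of 52.
Achievable: one at 52 and the other 12 totalling 1413, which fits since 12 × 52 ≤ 1413 ≤ 12 × 121.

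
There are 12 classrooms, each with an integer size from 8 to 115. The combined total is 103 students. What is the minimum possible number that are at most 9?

Each value above 9 is at least 10, contributing at least 10 − 8 = 2 above the floor 8.
The sum exceeds the floor total 96 by 7, so at most ⌊7/2⌋ = 3 exceed 9, and at least 9 are ≤ 9.
Exactly 9 works: 9 values at 8 and 3 at 10 total 102; raise one of the low values by 1 (still ≤ 9) to hit 103.

9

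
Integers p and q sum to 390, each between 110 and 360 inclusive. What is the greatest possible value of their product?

38025

With p + q fixed, pq peaks when the two are closest together.
Taking p = 195 and q = 195 (both in [110, 360]) gives pq = 38025.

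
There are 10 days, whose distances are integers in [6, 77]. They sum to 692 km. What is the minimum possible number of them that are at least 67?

3

If only k of them are at least 67, the other 10 − k are at most 66, so the total is at most k·77 + (10 − k)·66.
This must reach 692, so k·77 + (10 − k)·66 ≥ 692, giving k ≥ 3.
Exactly 3 works: 3 values at 77 and 7 at 66 total 693; lower one of the high values by 1 (still ≥ 67) to hit 692.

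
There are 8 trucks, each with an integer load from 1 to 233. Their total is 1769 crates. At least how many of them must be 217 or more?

3

Suppose at most 8 − j of them reach 217; then j values are ≤ 216 and the rest ≤ 233.
The total is then ≤ 216·j + 233·(8 − j) = 1864 − 17j. For this to be ≥ 1769 we need j ≤ 5, so at least 8 − 5 = 3 must reach 217.
Exactly 3 works: 3 values at 233 and 5 at 216 total 1779; lower one of the high values by 10 (still ≥ 217) to hit 1769.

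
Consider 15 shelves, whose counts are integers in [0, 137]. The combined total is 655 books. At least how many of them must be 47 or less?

2

Let j be the number exceeding 47. Then the total is ≥ 48·j + 0·(15 − j) = 0 + 48j.
So 48j ≤ 655 and j ≤ 13; hence at least 15 − 13 = 2 are ≤ 47.
Exactly 2 works: 2 values at 0 and 13 at 48 total 624; raise one of the low values by 31 (still ≤ 47) to hit 655.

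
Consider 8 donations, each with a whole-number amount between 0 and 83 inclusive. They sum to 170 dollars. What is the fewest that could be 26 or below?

2

Let j be the number exceeding 26. Then the total is ≥ 27·j + 0·(8 − j) = 0 + 27j.
So 27j ≤ 170 and j ≤ 6; hence at least 8 − 6 = 2 are ≤ 26.
Exactly 2 works: 2 values at 0 and 6 at 27 total 162; raise one of the low values by 8 (still ≤ 26) to hit 170.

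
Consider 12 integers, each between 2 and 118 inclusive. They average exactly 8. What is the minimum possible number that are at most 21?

9

The total is 12 × 8 = 96.
If only k of them are at most 21, the other 12 − k are at least 22, so the total is at least (12 − k)·22 + k·2.
This is ≤ 96, so (12 − k)·22 + 2k ≤ 96, which gives k ≥ 9.
Exactly 9 works: 9 values at 2 and 3 at 22 total 84; raise one of the low values by 12 (still ≤ 21) to hit 96.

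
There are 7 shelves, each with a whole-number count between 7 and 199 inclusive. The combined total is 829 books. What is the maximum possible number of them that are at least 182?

4

If k of the values are ≥ 182, the total is ≥ 182k + 7(7 − k).
Setting 182k + 7(7 − k) ≤ 829 gives 175k ≤ 780, so k ≤ 4.
k = 4 is achieved by 4 values at 182 and 3 at 7, total 749; add 80 to one value (staying below 182) to reach 829.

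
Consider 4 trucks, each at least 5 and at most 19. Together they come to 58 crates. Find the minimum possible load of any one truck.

Minimizing one value means maximizing the remaining 3.
The other 3 can take up 3 × 19 = 57 ≥ 58 − 5, so one truck can sit at its floor of 5.
Achievable: one at 5 and the other 3 totalling 53, which fits since 3 × 5 ≤ 53 ≤ 3 × 19.

5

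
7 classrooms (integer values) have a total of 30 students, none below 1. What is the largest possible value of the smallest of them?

If every one of the 7 were at least 5, the total would be at least 7 × 5 = 35 > 30.
Equality holds with 5 values of 4 and 2 values of 5.

4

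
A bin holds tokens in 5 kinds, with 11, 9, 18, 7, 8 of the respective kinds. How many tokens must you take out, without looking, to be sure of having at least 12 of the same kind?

47

In the worst case you take as many as possible of each kind without reaching 12: 11 + 9 + 11 + 7 + 8 = 46.
The next one must give 12 of some kind, so 46 + 1 = 47.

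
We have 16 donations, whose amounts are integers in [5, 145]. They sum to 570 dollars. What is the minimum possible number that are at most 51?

Each value above 51 is at least 52, contributing at least 52 − 5 = 47 above the floor 5.
The sum exceeds the floor total 80 by 490, so at most ⌊490/47⌋ = 10 exceed 51, and at least 6 are ≤ 51.
Exactly 6 works: 6 values at 5 and 10 at 52 total 550; raise one of the low values by 20 (still ≤ 51) to hit 570.

6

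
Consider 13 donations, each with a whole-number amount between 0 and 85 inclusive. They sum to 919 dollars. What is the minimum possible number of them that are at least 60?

Each value short of 60 is at most 59, costing at least 85 − 59 = 26 against the maximum total of 1105.
We can afford to lose at most 1105 − 919 = 186, so at most ⌊186/26⌋ = 7 fall short, and at least 6 are ≥ 60.
Exactly 6 works: 6 values at 85 and 7 at 59 total 923; lower one of the high values by 4 (still ≥ 60) to hit 919.

6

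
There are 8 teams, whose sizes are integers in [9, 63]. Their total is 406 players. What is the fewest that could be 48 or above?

2

If only k of them are at least 48, the other 8 − k are at most 47, so the total is at most k·63 + (8 − k)·47.
This must reach 406, so k·63 + (8 − k)·47 ≥ 406, giving k ≥ 2.
Exactly 2 works: 2 values at 63 and 6 at 47 total 408; lower one of the high values by 2 (still ≥ 48) to hit 406.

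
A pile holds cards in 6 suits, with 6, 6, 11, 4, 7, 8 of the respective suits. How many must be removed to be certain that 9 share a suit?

40

In the worst case you take as many as possible of each suit without reaching 9: 6 + 6 + 8 + 4 + 7 + 8 = 39.
The next one must give 9 of some suit, so 39 + 1 = 40.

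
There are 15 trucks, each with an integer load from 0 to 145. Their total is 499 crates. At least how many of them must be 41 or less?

Let j be the number exceeding 41. Then the total is ≥ 42·j + 0·(15 − j) = 0 + 42j.
So 42j ≤ 499 and j ≤ 11; hence at least 15 − 11 = 4 are ≤ 41.
Exactly 4 works: 4 values at 0 and 11 at 42 total 462; raise one of the low values by 37 (still ≤ 41) to hit 499.

4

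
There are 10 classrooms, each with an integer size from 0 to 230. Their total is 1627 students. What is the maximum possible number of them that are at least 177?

9

If k of the values are ≥ 177, the total is ≥ 177k + 0(10 − k).
Setting 177k + 0(10 − k) ≤ 1627 gives 177k ≤ 1627, so k ≤ 9.
k = 9 is achieved by 9 values at 177 and 1 at 0, total 1593; add 34 to one value (staying below 177) to reach 1627.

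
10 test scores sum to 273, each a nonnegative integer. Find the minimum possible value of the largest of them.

The average is 273/10 > 27, so not all 10 can be 27 or less; the largest is ≥ 28.
Taking 7 copies of 27 and 3 copies of 28 gives exactly 273, so 28 is attained.

28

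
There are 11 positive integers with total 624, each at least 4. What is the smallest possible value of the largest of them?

57

Some value must be at least ⌈624/11⌉ = 57, since 11 × 56 = 616 < 624.
Taking 3 copies of 56 and 8 copies of 57 gives exactly 624, so 57 is attained.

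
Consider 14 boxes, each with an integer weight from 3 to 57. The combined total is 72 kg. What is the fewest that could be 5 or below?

4

If only k of them are at most 5, the other 14 − k are at least 6, so the total is at least (14 − k)·6 + k·3.
This is ≤ 72, so (14 − k)·6 + 3k ≤ 72, which gives k ≥ 4.
Exactly 4 works: 4 values at 3 and 10 at 6 total 72.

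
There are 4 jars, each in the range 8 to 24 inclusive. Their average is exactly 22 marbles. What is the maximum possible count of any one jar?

To make one jar as large as possible, make the other 3 as small as possible.
The total is 4 × 22 = 88.
The other 3 contribute at least 3 × 8 = 24, leaving at most 88 − 24 = 64.
But each jar is capped at 24, so the maximum is 24.
Achievable: one at 24 and the other 3 totalling 64, which fits since 3 × 8 ≤ 64 ≤ 3 × 24.

24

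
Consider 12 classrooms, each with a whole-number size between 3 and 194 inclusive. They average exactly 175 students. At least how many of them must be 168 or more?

4

The total is 12 × 175 = 2100.
Suppose at most 12 − j of them reach 168; then j values are ≤ 167 and the rest ≤ 194.
The total is then ≤ 167·j + 194·(12 − j) = 2328 − 27j. For this to be ≥ 2100 we need j ≤ 8, so at least 12 − 8 = 4 must reach 168.
Exactly 4 works: 4 values at 194 and 8 at 167 total 2112; lower one of the high values by 12 (still ≥ 168) to hit 2100.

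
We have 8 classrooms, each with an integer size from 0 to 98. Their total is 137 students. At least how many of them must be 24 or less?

3

If only k of them are at most 24, the other 8 − k are at least 25, so the total is at least (8 − k)·25 + k·0.
This is ≤ 137, so (8 − k)·25 + 0k ≤ 137, which gives k ≥ 3.
Exactly 3 works: 3 values at 0 and 5 at 25 total 125; raise one of the low values by 12 (still ≤ 24) to hit 137.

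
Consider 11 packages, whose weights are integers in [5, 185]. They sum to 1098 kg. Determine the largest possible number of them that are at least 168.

With k values at 168 or above and the rest at least 5, the sum is at least 55 + 163k.
Since the sum is 1098, we need 163k ≤ 1043, i.e. k ≤ 6.
k = 6 is achieved by 6 values at 168 and 5 at 5, total 1033; add 65 to one value (staying below 168) to reach 1098.

6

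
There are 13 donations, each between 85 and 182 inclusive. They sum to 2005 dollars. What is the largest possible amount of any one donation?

Maximizing one value means minimizing the remaining 12.
The other 12 contribute at least 12 × 85 = 1020, leaving at most 2005 − 1020 = 985.
But each donation is capped at 182, so the maximum is 182.
Achievable: one at 182 and the other 12 totalling 1823, which fits since 12 × 85 ≤ 1823 ≤ 12 × 182.

182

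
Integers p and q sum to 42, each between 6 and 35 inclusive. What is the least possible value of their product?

245

Since p + q is fixed, pushing one of them to its bound minimizes the product.
The extreme feasible split is p = 7, q = 35, giving pq = 245.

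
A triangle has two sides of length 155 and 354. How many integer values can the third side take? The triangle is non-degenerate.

309

The triangle inequality gives |155 − 354| < c < 155 + 354, i.e. 199 < c < 509.
So c can be any integer from 200 to 508: 309 values.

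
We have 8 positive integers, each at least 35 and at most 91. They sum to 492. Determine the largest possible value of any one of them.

Maximizing one value means minimizing the remaining 7.
The other 7 contribute at least 7 × 35 = 245, leaving at most 492 − 245 = 247.
But each integer is capped at 91, so the maximum is 91.
Achievable: one at 91 and the other 7 totalling 401, which fits since 7 × 35 ≤ 401 ≤ 7 × 91.

91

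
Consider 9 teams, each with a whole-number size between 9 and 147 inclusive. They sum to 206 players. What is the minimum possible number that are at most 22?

1

If only k of them are at most 22, the other 9 − k are at least 23, so the total is at least (9 − k)·23 + k·9.
This is ≤ 206, so (9 − k)·23 + 9k ≤ 206, which gives k ≥ 1.
Exactly 1 works: 1 value at 9 and 8 at 23 total 193; raise one of the low values by 13 (still ≤ 22) to hit 206.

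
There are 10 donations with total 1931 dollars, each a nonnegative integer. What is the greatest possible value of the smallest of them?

The 10 values sum to 1931, so their minimum is at most ⌊1931/10⌋ = 193.
Taking 9 copies of 193 and 1 copy of 194 gives exactly 1931, so 193 is attained.

193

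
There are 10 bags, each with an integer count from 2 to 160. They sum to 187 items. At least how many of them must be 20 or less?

Let j be the number exceeding 20. Then the total is ≥ 21·j + 2·(10 − j) = 20 + 19j.
So 19j ≤ 167 and j ≤ 8; hence at least 10 − 8 = 2 are ≤ 20.
Exactly 2 works: 2 values at 2 and 8 at 21 total 172; raise one of the low values by 15 (still ≤ 20) to hit 187.

2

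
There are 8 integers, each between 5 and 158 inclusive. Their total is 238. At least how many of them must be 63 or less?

5

If only k of them are at most 63, the other 8 − k are at least 64, so the total is at least (8 − k)·64 + k·5.
This is ≤ 238, so (8 − k)·64 + 5k ≤ 238, which gives k ≥ 5.
Exactly 5 works: 5 values at 5 and 3 at 64 total 217; raise one of the low values by 21 (still ≤ 63) to hit 238.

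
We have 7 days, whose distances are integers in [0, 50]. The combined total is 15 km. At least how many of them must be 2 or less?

2

If only k of them are at most 2, the other 7 − k are at least 3, so the total is at least (7 − k)·3 + k·0.
This is ≤ 15, so (7 − k)·3 + 0k ≤ 15, which gives k ≥ 2.
Exactly 2 works: 2 values at 0 and 5 at 3 total 15.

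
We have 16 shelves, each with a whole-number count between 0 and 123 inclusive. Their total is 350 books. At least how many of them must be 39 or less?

8

Let j be the number exceeding 39. Then the total is ≥ 40·j + 0·(16 − j) = 0 + 40j.
So 40j ≤ 350 and j ≤ 8; hence at least 16 − 8 = 8 are ≤ 39.
Exactly 8 works: 8 values at 0 and 8 at 40 total 320; raise one of the low values by 30 (still ≤ 39) to hit 350.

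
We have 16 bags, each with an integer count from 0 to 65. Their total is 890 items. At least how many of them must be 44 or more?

10

Suppose at most 16 − j of them reach 44; then j values are ≤ 43 and the rest ≤ 65.
The total is then ≤ 43·j + 65·(16 − j) = 1040 − 22j. For this to be ≥ 890 we need j ≤ 6, so at least 16 − 6 = 10 must reach 44.
Exactly 10 works: 10 values at 65 and 6 at 43 total 908; lower one of the high values by 18 (still ≥ 44) to hit 890.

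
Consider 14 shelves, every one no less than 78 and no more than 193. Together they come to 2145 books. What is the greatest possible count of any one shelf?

Maximizing one value means minimizing the remaining 13.
The other 13 contribute at least 13 × 78 = 1014, leaving at most 2145 − 1014 = 1131.
But each shelf is capped at 193, so the maximum is 193.
Achievable: one at 193 and the other 13 totalling 1952, which fits since 13 × 78 ≤ 1952 ≤ 13 × 193.

193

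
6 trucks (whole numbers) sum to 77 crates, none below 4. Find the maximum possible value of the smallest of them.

The average is 77/6 < 13, so some value is ≤ 12.
Achievable: 1 of them at 12 and 5 at 13 total 77.

12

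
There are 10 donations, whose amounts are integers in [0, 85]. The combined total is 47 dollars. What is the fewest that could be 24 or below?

Each value above 24 is at least 25, contributing at least 25 − 0 = 25 above the floor 0.
The sum exceeds the floor total 0 by 47, so at most ⌊47/25⌋ = 1 exceed 24, and at least 9 are ≤ 24.
Exactly 9 works: 9 values at 0 and 1 at 25 total 25; raise one of the low values by 22 (still ≤ 24) to hit 47.

9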